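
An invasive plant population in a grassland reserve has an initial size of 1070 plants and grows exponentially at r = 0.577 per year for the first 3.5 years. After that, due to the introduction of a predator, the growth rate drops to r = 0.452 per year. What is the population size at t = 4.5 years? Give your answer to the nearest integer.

12669 plants

Phase 1: N(3.5) = 1070·e^(0.577×3.5) = 1070·e^2.019 = 8061.98.
Phase 2 runs for 4.5 − 3.5 = 1 years at r = 0.452.
N(4.5) = 8061.98·e^(0.452×1) = 8061.98·e^0.452 = 12669.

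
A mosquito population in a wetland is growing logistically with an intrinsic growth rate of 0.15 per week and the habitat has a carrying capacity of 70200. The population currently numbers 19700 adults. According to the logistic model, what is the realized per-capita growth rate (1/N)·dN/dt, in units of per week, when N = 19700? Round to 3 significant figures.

(1/N)·dN/dt = r(1 − N/K) = 0.15 × (1 − 19700/70200).
= 0.15 × 0.71937 = 0.10791.

0.108 per week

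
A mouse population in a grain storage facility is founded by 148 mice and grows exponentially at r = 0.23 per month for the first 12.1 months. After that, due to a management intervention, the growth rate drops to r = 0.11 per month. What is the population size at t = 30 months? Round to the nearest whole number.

Phase 1: N(12.1) = 148·e^(0.23×12.1) = 148·e^2.783 = 2392.78.
Phase 2 runs for 30 − 12.1 = 17.9 months at r = 0.11.
N(30) = 2392.78·e^(0.11×17.9) = 2392.78·e^1.969 = 17140.7.

17141 mice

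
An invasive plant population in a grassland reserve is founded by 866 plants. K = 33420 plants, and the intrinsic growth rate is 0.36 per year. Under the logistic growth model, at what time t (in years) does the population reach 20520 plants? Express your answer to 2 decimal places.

11.36 years

A = (K − N₀)/N₀ = (33420 − 866)/866 = 37.591.
Solve 33420/(1 + 37.591·e^(−0.36t)) = 20520: 1 + 37.591·e^(−0.36t) = 1.6287, so e^(−0.36t) = 0.0167235.
−0.36·t = ln(0.0167235) = -4.0909, so t = 4.0909/0.36 = 11.364.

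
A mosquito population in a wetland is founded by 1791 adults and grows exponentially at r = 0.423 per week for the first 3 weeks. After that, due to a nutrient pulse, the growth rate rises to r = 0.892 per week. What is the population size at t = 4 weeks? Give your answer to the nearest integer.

15546 adults

Phase 1: N(3) = 1791·e^(0.423×3) = 1791·e^1.269 = 6371.11.
Phase 2 runs for 4 − 3 = 1 weeks at r = 0.892.
N(4) = 6371.11·e^(0.892×1) = 6371.11·e^0.892 = 15545.5.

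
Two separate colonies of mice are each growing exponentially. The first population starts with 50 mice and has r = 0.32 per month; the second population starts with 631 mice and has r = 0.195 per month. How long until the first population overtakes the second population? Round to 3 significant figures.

20.3 months

Set 50·e^(0.32t) = 631·e^(0.195t).
e^((0.32 − 0.195)t) = 631/50 → e^(0.125·t) = 12.62.
0.125·t = ln(12.62) = 2.5353, so t = 2.5353/0.125 = 20.282.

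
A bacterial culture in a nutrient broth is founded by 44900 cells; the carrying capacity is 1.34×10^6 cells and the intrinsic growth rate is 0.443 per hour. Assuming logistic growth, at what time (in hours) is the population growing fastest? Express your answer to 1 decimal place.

7.6 hours

Logistic growth is fastest at N = K/2 = 670000.
A = (K − N₀)/N₀ = 28.844. Set K/(1 + A·e^(−rt)) = K/2 → A·e^(−rt) = 1.
e^(−0.443t) = 1/28.844 = 0.0346691, so t = ln(28.844)/0.443 = 3.3619/0.443 = 7.589.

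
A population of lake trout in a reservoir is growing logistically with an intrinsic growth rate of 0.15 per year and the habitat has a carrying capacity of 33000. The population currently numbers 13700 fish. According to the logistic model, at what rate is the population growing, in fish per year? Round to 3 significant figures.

dN/dt = rN(1 − N/K) = 0.15 × 13700 × (1 − 13700/33000).
1 − 13700/33000 = 0.58485; dN/dt = 0.15 × 13700 × 0.58485 = 1201.9.

1200 fish per year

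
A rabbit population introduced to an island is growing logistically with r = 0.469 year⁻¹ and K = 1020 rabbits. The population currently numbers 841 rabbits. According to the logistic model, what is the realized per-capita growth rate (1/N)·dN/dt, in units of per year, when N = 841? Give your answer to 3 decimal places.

0.082 per year

(1/N)·dN/dt = r(1 − N/K) = 0.469 × (1 − 841/1020).
= 0.469 × 0.17549 = 0.082305.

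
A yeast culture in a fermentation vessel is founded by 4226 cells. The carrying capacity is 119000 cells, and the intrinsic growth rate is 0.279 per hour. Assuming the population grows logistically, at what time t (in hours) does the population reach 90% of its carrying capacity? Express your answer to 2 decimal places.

A = (K − N₀)/N₀ = (119000 − 4226)/4226 = 27.159.
Solve 119000/(1 + 27.159·e^(−0.279t)) = 107100: 1 + 27.159·e^(−0.279t) = 1.1111, so e^(−0.279t) = 0.00409113.
−0.279·t = ln(0.00409113) = -5.4989, so t = 5.4989/0.279 = 19.709.

19.71 hours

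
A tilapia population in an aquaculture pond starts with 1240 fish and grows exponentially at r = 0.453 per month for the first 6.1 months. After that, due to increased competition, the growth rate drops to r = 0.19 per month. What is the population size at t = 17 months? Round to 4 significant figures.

Phase 1: N(6.1) = 1240·e^(0.453×6.1) = 1240·e^2.763 = 19656.6.
Phase 2 runs for 17 − 6.1 = 10.9 months at r = 0.19.
N(17) = 19656.6·e^(0.19×10.9) = 19656.6·e^2.071 = 155931.

155900 fish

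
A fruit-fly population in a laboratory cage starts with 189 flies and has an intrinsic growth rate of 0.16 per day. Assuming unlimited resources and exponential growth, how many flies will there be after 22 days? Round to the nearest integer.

N(t) = N₀·e^(rt) = 189 × e^(0.16×22) = 189 × e^3.52.
e^3.52 ≈ 33.784, so N ≈ 189 × 33.784 = 6385.26.

6385 flies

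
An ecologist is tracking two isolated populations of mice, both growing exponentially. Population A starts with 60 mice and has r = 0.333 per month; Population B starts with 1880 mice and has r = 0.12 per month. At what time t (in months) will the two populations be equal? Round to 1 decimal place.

16.2 months

Set 60·e^(0.333t) = 1880·e^(0.12t).
e^((0.333 − 0.12)t) = 1880/60 → e^(0.213·t) = 31.333.
0.213·t = ln(31.333) = 3.4447, so t = 3.4447/0.213 = 16.172.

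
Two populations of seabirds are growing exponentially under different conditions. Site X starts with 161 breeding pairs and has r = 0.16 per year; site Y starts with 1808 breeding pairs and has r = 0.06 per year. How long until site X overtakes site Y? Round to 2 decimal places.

24.19 years

Set 161·e^(0.16t) = 1808·e^(0.06t).
e^((0.16 − 0.06)t) = 1808/161 → e^(0.1·t) = 11.23.
0.1·t = ln(11.23) = 2.4186, so t = 2.4186/0.1 = 24.186.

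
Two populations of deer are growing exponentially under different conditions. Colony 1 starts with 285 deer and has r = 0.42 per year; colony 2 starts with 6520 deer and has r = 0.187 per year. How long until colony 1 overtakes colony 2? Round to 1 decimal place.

Set 285·e^(0.42t) = 6520·e^(0.187t).
e^((0.42 − 0.187)t) = 6520/285 → e^(0.233·t) = 22.877.
0.233·t = ln(22.877) = 3.1301, so t = 3.1301/0.233 = 13.434.

13.4 years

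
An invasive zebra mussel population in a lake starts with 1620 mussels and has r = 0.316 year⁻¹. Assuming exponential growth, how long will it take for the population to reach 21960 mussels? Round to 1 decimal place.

8.2 years

Set N₀·e^(rt) = 21960: e^(0.316·t) = 21960/1620 = 13.556.
0.316·t = ln(13.556) = 2.6068, so t = 2.6068/0.316 = 8.2494.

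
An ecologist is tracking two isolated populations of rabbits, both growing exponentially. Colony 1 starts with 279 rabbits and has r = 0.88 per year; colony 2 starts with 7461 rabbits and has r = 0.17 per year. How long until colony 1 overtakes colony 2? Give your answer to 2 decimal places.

4.63 years

Set 279·e^(0.88t) = 7461·e^(0.17t).
e^((0.88 − 0.17)t) = 7461/279 → e^(0.71·t) = 26.742.
0.71·t = ln(26.742) = 3.2862, so t = 3.2862/0.71 = 4.6285.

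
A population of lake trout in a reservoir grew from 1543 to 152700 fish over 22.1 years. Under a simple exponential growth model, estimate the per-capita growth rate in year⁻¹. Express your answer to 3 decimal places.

0.208 per year

From N(t) = N₀·e^(rt): e^(r·22.1) = 152700/1543 = 98.963.
r·22.1 = ln(98.963) = 4.5947, so r = 4.5947/22.1 = 0.20791.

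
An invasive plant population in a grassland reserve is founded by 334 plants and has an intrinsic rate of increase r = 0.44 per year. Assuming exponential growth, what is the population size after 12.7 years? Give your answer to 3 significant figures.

N(t) = N₀·e^(rt) = 334 × e^(0.44×12.7) = 334 × e^5.588.
e^5.588 ≈ 267.2, so N ≈ 334 × 267.2 = 89245.

89200 plants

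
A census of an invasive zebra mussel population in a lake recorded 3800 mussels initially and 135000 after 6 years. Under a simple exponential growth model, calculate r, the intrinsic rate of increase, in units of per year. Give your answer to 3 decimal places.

From N(t) = N₀·e^(rt): e^(r·6) = 135000/3800 = 35.526.
r·6 = ln(35.526) = 3.5703, so r = 3.5703/6 = 0.59505.

0.595 per year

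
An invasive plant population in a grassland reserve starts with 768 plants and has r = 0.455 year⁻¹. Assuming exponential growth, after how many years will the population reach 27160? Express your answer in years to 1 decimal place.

Set N₀·e^(rt) = 27160: e^(0.455·t) = 27160/768 = 35.365.
0.455·t = ln(35.365) = 3.5657, so t = 3.5657/0.455 = 7.8367.

7.8 years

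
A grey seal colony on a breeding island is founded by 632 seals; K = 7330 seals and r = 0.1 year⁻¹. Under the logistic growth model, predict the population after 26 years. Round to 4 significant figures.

4101 seals

A = (K − N₀)/N₀ = (7330 − 632)/632 = 10.598.
N(t) = K/(1 + A·e^(−rt)) = 7330/(1 + 10.598×e^(−0.1×26)).
e^(−2.6) = 0.074274; denominator = 1 + 10.598×0.074274 = 1.7872.
N = 7330/1.7872 = 4101.48.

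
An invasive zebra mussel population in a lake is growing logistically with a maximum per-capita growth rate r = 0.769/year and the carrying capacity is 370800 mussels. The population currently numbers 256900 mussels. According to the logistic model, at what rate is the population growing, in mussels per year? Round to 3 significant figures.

dN/dt = rN(1 − N/K) = 0.769 × 256900 × (1 − 256900/370800).
1 − 256900/370800 = 0.30717; dN/dt = 0.769 × 256900 × 0.30717 = 60684.

60700 mussels per year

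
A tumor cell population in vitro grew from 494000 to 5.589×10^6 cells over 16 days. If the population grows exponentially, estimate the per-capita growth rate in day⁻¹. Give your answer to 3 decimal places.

0.152 per day

From N(t) = N₀·e^(rt): e^(r·16) = 5.589×10^6/494000 = 11.314.
r·16 = ln(11.314) = 2.426, so r = 2.426/16 = 0.15163.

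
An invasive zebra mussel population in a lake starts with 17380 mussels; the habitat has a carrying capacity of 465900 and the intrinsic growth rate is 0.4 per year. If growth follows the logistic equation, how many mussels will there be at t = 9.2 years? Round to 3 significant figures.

A = (K − N₀)/N₀ = (465900 − 17380)/17380 = 25.807.
N(t) = K/(1 + A·e^(−rt)) = 465900/(1 + 25.807×e^(−0.4×9.2)).
e^(−3.68) = 0.025223; denominator = 1 + 25.807×0.025223 = 1.6509.
N = 465900/1.6509 = 282206.

282000 mussels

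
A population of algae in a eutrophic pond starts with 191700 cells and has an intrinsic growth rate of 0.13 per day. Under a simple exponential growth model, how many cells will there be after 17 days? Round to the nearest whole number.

1747483 cells

N(t) = N₀·e^(rt) = 191700 × e^(0.13×17) = 191700 × e^2.21.
e^2.21 ≈ 9.1157, so N ≈ 191700 × 9.1157 = 1.747483×10^6.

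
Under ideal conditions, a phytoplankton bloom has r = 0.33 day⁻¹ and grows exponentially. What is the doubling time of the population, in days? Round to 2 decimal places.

Doubling time t_d = ln(2)/r = 0.6931/0.33 = 2.1004.

2.10 days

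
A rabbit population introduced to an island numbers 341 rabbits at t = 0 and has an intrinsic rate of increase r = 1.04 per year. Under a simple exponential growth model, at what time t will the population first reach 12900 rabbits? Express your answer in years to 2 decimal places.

3.49 years

Set N₀·e^(rt) = 12900: e^(1.04·t) = 12900/341 = 37.83.
1.04·t = ln(37.83) = 3.6331, so t = 3.6331/1.04 = 3.4934.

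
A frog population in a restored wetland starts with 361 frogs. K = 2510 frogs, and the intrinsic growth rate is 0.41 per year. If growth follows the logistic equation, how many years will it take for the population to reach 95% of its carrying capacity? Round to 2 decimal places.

A = (K − N₀)/N₀ = (2510 − 361)/361 = 5.9529.
Solve 2510/(1 + 5.9529·e^(−0.41t)) = 2384.5: 1 + 5.9529·e^(−0.41t) = 1.0526, so e^(−0.41t) = 0.00884132.
−0.41·t = ln(0.00884132) = -4.7283, so t = 4.7283/0.41 = 11.532.

11.53 years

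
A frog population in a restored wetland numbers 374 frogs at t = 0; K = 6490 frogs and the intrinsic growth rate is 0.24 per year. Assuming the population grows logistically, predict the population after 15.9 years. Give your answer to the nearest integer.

4772 frogs

A = (K − N₀)/N₀ = (6490 − 374)/374 = 16.353.
N(t) = K/(1 + A·e^(−rt)) = 6490/(1 + 16.353×e^(−0.24×15.9)).
e^(−3.816) = 0.022016; denominator = 1 + 16.353×0.022016 = 1.36.
N = 6490/1.36 = 4771.98.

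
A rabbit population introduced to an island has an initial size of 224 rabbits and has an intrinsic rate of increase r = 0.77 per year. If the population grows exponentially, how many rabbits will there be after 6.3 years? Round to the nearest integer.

N(t) = N₀·e^(rt) = 224 × e^(0.77×6.3) = 224 × e^4.851.
e^4.851 ≈ 127.87, so N ≈ 224 × 127.87 = 28642.5.

28642 rabbits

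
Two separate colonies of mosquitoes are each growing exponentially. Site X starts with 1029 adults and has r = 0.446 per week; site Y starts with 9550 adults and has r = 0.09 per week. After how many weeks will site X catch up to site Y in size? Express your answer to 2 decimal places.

Set 1029·e^(0.446t) = 9550·e^(0.09t).
e^((0.446 − 0.09)t) = 9550/1029 → e^(0.356·t) = 9.2809.
0.356·t = ln(9.2809) = 2.228, so t = 2.228/0.356 = 6.2583.

6.26 weeks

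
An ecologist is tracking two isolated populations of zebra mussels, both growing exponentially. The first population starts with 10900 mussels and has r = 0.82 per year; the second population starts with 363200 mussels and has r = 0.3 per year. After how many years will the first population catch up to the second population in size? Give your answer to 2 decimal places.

Set 10900·e^(0.82t) = 363200·e^(0.3t).
e^((0.82 − 0.3)t) = 363200/10900 → e^(0.52·t) = 33.321.
0.52·t = ln(33.321) = 3.5062, so t = 3.5062/0.52 = 6.7427.

6.74 years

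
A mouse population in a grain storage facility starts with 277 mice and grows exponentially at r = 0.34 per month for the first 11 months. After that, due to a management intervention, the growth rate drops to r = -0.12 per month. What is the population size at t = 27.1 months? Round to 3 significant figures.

Phase 1: N(11) = 277·e^(0.34×11) = 277·e^3.74 = 11661.1.
Phase 2 runs for 27.1 − 11 = 16.1 months at r = -0.12.
N(27.1) = 11661.1·e^(-0.12×16.1) = 11661.1·e^-1.932 = 1689.21.

1690 mice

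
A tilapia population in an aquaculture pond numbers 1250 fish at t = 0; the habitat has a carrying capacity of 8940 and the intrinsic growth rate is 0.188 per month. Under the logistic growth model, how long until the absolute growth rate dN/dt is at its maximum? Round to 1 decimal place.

9.7 months

Logistic growth is fastest at N = K/2 = 4470.
A = (K − N₀)/N₀ = 6.152. Set K/(1 + A·e^(−rt)) = K/2 → A·e^(−rt) = 1.
e^(−0.188t) = 1/6.152 = 0.162549, so t = ln(6.152)/0.188 = 1.8168/0.188 = 9.6637.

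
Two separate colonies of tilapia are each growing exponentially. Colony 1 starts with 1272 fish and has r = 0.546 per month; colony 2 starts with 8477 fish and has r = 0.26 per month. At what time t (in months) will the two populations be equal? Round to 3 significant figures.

Set 1272·e^(0.546t) = 8477·e^(0.26t).
e^((0.546 − 0.26)t) = 8477/1272 → e^(0.286·t) = 6.6643.
0.286·t = ln(6.6643) = 1.8968, so t = 1.8968/0.286 = 6.632.

6.63 months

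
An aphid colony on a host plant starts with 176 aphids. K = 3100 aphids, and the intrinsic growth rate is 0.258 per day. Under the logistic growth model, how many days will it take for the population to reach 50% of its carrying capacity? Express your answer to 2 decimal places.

10.89 days

A = (K − N₀)/N₀ = (3100 − 176)/176 = 16.614.
Solve 3100/(1 + 16.614·e^(−0.258t)) = 1550: 1 + 16.614·e^(−0.258t) = 2, so e^(−0.258t) = 0.0601915.
−0.258·t = ln(0.0601915) = -2.8102, so t = 2.8102/0.258 = 10.892.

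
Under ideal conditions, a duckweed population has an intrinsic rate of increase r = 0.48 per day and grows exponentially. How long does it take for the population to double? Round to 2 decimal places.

Doubling time t_d = ln(2)/r = 0.6931/0.48 = 1.4441.

1.44 days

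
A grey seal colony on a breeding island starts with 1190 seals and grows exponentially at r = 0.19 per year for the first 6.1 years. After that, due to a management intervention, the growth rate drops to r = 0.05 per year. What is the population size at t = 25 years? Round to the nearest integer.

9757 seals

Phase 1: N(6.1) = 1190·e^(0.19×6.1) = 1190·e^1.159 = 3792.23.
Phase 2 runs for 25 − 6.1 = 18.9 years at r = 0.05.
N(25) = 3792.23·e^(0.05×18.9) = 3792.23·e^0.945 = 9756.69.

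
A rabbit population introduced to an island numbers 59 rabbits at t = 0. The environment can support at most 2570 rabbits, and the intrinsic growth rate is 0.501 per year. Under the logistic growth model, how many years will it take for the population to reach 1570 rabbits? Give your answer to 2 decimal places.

A = (K − N₀)/N₀ = (2570 − 59)/59 = 42.559.
Solve 2570/(1 + 42.559·e^(−0.501t)) = 1570: 1 + 42.559·e^(−0.501t) = 1.6369, so e^(−0.501t) = 0.014966.
−0.501·t = ln(0.014966) = -4.202, so t = 4.202/0.501 = 8.3872.

8.39 years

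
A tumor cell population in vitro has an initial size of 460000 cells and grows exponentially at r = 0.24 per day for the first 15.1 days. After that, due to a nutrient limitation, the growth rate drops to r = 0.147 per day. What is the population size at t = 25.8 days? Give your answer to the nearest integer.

83127137 cells

Phase 1: N(15.1) = 460000·e^(0.24×15.1) = 460000·e^3.624 = 1.724412×10^7.
Phase 2 runs for 25.8 − 15.1 = 10.7 days at r = 0.147.
N(25.8) = 1.724412×10^7·e^(0.147×10.7) = 1.724412×10^7·e^1.573 = 8.312714×10^7.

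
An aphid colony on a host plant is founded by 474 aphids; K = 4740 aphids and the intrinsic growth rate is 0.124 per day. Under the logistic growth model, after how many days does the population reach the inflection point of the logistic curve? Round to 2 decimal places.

17.72 days

Logistic growth is fastest at N = K/2 = 2370.
A = (K − N₀)/N₀ = 9. Set K/(1 + A·e^(−rt)) = K/2 → A·e^(−rt) = 1.
e^(−0.124t) = 1/9 = 0.111111, so t = ln(9)/0.124 = 2.1972/0.124 = 17.72.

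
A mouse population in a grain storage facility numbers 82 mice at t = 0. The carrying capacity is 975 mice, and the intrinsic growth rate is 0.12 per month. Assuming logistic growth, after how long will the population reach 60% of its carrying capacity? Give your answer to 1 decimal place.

23.3 months

A = (K − N₀)/N₀ = (975 − 82)/82 = 10.89.
Solve 975/(1 + 10.89·e^(−0.12t)) = 585: 1 + 10.89·e^(−0.12t) = 1.6667, so e^(−0.12t) = 0.0612169.
−0.12·t = ln(0.0612169) = -2.7933, so t = 2.7933/0.12 = 23.278.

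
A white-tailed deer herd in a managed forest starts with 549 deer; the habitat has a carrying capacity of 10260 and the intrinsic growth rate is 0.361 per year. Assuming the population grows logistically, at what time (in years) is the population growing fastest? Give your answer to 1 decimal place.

Logistic growth is fastest at N = K/2 = 5130.
A = (K − N₀)/N₀ = 17.689. Set K/(1 + A·e^(−rt)) = K/2 → A·e^(−rt) = 1.
e^(−0.361t) = 1/17.689 = 0.0565338, so t = ln(17.689)/0.361 = 2.8729/0.361 = 7.9582.

8.0 years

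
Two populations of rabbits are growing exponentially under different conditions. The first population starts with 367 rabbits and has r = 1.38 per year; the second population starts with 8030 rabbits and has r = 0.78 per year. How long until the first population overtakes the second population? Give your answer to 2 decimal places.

Set 367·e^(1.38t) = 8030·e^(0.78t).
e^((1.38 − 0.78)t) = 8030/367 → e^(0.6·t) = 21.88.
0.6·t = ln(21.88) = 3.0856, so t = 3.0856/0.6 = 5.1426.

5.14 years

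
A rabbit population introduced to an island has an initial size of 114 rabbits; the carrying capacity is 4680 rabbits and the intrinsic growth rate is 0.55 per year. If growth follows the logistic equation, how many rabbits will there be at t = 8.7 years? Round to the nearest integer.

A = (K − N₀)/N₀ = (4680 − 114)/114 = 40.053.
N(t) = K/(1 + A·e^(−rt)) = 4680/(1 + 40.053×e^(−0.55×8.7)).
e^(−4.785) = 0.0083541; denominator = 1 + 40.053×0.0083541 = 1.3346.
N = 4680/1.3346 = 3506.66.

3507 rabbits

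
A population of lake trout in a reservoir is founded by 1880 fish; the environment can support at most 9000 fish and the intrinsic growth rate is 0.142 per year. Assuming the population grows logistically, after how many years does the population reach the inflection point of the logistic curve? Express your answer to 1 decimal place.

9.4 years

Logistic growth is fastest at N = K/2 = 4500.
A = (K − N₀)/N₀ = 3.7872. Set K/(1 + A·e^(−rt)) = K/2 → A·e^(−rt) = 1.
e^(−0.142t) = 1/3.7872 = 0.264045, so t = ln(3.7872)/0.142 = 1.3316/0.142 = 9.3777.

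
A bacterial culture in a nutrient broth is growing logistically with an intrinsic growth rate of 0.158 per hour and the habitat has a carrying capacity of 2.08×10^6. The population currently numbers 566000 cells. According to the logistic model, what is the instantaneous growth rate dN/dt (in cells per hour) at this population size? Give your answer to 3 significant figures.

dN/dt = rN(1 − N/K) = 0.158 × 566000 × (1 − 566000/2.08×10^6).
1 − 566000/2.08×10^6 = 0.72788; dN/dt = 0.158 × 566000 × 0.72788 = 65093.

65100 cells per hour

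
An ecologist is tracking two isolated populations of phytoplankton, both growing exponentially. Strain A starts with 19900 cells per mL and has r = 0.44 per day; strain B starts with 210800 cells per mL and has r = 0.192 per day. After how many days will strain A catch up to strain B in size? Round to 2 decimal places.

9.52 days

Set 19900·e^(0.44t) = 210800·e^(0.192t).
e^((0.44 − 0.192)t) = 210800/19900 → e^(0.248·t) = 10.593.
0.248·t = ln(10.593) = 2.3602, so t = 2.3602/0.248 = 9.5169.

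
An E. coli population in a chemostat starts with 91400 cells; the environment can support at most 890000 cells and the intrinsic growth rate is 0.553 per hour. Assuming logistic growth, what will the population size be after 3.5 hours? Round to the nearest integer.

A = (K − N₀)/N₀ = (890000 − 91400)/91400 = 8.7374.
N(t) = K/(1 + A·e^(−rt)) = 890000/(1 + 8.7374×e^(−0.553×3.5)).
e^(−1.936) = 0.14435; denominator = 1 + 8.7374×0.14435 = 2.2613.
N = 890000/2.2613 = 393585.

393585 cells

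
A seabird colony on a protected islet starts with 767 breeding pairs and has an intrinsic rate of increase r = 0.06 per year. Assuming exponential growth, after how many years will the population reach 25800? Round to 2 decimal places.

58.59 years

Set N₀·e^(rt) = 25800: e^(0.06·t) = 25800/767 = 33.638.
0.06·t = ln(33.638) = 3.5156, so t = 3.5156/0.06 = 58.594.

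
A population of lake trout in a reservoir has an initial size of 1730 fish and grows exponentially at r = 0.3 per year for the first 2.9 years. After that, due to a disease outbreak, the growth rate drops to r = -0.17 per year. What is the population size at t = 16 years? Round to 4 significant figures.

Phase 1: N(2.9) = 1730·e^(0.3×2.9) = 1730·e^0.87 = 4129.36.
Phase 2 runs for 16 − 2.9 = 13.1 years at r = -0.17.
N(16) = 4129.36·e^(-0.17×13.1) = 4129.36·e^-2.227 = 445.357.

445.4 fish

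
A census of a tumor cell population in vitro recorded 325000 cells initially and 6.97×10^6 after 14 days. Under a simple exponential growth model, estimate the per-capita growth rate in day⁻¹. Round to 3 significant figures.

0.219 per day

From N(t) = N₀·e^(rt): e^(r·14) = 6.97×10^6/325000 = 21.446.
r·14 = ln(21.446) = 3.0655, so r = 3.0655/14 = 0.21897.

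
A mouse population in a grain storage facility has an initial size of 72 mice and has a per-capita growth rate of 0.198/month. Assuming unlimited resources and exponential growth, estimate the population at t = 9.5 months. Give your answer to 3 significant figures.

N(t) = N₀·e^(rt) = 72 × e^(0.198×9.5) = 72 × e^1.881.
e^1.881 ≈ 6.5601, so N ≈ 72 × 6.5601 = 472.324.

472 mice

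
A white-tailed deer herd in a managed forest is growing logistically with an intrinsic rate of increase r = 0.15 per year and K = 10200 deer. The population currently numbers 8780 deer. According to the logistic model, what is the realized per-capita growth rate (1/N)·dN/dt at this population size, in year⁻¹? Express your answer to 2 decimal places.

0.02 per year

(1/N)·dN/dt = r(1 − N/K) = 0.15 × (1 − 8780/10200).
= 0.15 × 0.13922 = 0.020882.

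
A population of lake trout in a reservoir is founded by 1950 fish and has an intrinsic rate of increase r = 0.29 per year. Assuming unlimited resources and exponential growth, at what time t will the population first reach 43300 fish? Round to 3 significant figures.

10.7 years

Set N₀·e^(rt) = 43300: e^(0.29·t) = 43300/1950 = 22.205.
0.29·t = ln(22.205) = 3.1003, so t = 3.1003/0.29 = 10.691.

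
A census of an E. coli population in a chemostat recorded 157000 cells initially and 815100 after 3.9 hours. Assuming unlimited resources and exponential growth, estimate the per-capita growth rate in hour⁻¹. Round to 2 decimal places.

From N(t) = N₀·e^(rt): e^(r·3.9) = 815100/157000 = 5.1917.
r·3.9 = ln(5.1917) = 1.6471, so r = 1.6471/3.9 = 0.42232.

0.42 per hour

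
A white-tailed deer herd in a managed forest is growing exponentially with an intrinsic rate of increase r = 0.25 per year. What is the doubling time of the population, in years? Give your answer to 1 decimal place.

2.8 years

Doubling time t_d = ln(2)/r = 0.6931/0.25 = 2.7726.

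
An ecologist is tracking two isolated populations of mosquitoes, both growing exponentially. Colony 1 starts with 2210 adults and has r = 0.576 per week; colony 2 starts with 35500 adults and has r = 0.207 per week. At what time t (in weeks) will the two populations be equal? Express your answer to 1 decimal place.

Set 2210·e^(0.576t) = 35500·e^(0.207t).
e^((0.576 − 0.207)t) = 35500/2210 → e^(0.369·t) = 16.063.
0.369·t = ln(16.063) = 2.7765, so t = 2.7765/0.369 = 7.5245.

7.5 weeks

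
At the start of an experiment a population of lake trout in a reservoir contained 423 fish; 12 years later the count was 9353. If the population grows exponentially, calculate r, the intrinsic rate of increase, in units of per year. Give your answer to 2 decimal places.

0.26 per year

From N(t) = N₀·e^(rt): e^(r·12) = 9353/423 = 22.111.
r·12 = ln(22.111) = 3.0961, so r = 3.0961/12 = 0.25801.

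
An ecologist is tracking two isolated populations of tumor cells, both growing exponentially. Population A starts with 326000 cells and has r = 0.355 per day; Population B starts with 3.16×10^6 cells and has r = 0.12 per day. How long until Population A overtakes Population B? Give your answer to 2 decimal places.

Set 326000·e^(0.355t) = 3.16×10^6·e^(0.12t).
e^((0.355 − 0.12)t) = 3.16×10^6/326000 → e^(0.235·t) = 9.6933.
0.235·t = ln(9.6933) = 2.2714, so t = 2.2714/0.235 = 9.6657.

9.67 days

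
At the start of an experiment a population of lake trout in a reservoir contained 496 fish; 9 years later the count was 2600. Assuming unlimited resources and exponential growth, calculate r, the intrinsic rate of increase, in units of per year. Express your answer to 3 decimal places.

From N(t) = N₀·e^(rt): e^(r·9) = 2600/496 = 5.2419.
r·9 = ln(5.2419) = 1.6567, so r = 1.6567/9 = 0.18408.

0.184 per year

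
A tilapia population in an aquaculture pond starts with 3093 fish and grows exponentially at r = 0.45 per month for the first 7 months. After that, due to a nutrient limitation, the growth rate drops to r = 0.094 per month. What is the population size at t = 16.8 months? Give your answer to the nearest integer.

181334 fish

Phase 1: N(7) = 3093·e^(0.45×7) = 3093·e^3.15 = 72178.4.
Phase 2 runs for 16.8 − 7 = 9.8 months at r = 0.094.
N(16.8) = 72178.4·e^(0.094×9.8) = 72178.4·e^0.9212 = 181334.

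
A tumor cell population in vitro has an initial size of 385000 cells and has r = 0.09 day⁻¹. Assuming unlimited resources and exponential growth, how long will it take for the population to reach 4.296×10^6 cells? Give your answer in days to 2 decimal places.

Set N₀·e^(rt) = 4.296×10^6: e^(0.09·t) = 4.296×10^6/385000 = 11.158.
0.09·t = ln(11.158) = 2.4122, so t = 2.4122/0.09 = 26.802.

26.80 days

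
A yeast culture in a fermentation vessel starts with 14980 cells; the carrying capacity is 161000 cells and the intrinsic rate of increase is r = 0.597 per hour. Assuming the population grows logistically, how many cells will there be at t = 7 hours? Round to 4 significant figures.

A = (K − N₀)/N₀ = (161000 − 14980)/14980 = 9.7477.
N(t) = K/(1 + A·e^(−rt)) = 161000/(1 + 9.7477×e^(−0.597×7)).
e^(−4.179) = 0.015314; denominator = 1 + 9.7477×0.015314 = 1.1493.
N = 161000/1.1493 = 140088.

140100 cells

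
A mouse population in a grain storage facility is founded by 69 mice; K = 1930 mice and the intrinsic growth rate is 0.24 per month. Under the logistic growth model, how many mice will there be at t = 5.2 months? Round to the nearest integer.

221 mice

A = (K − N₀)/N₀ = (1930 − 69)/69 = 26.971.
N(t) = K/(1 + A·e^(−rt)) = 1930/(1 + 26.971×e^(−0.24×5.2)).
e^(−1.248) = 0.28708; denominator = 1 + 26.971×0.28708 = 8.7428.
N = 1930/8.7428 = 220.753.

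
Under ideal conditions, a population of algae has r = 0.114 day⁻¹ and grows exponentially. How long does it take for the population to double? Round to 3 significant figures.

Doubling time t_d = ln(2)/r = 0.6931/0.114 = 6.0802.

6.08 days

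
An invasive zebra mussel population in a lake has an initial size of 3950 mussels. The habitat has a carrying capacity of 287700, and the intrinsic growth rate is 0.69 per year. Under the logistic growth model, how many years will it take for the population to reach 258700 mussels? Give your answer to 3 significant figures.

9.37 years

A = (K − N₀)/N₀ = (287700 − 3950)/3950 = 71.835.
Solve 287700/(1 + 71.835·e^(−0.69t)) = 258700: 1 + 71.835·e^(−0.69t) = 1.1121, so e^(−0.69t) = 0.0015605.
−0.69·t = ln(0.0015605) = -6.4628, so t = 6.4628/0.69 = 9.3663.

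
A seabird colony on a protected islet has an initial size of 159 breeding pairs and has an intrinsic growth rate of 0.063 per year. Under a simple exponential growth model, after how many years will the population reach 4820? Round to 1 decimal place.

Set N₀·e^(rt) = 4820: e^(0.063·t) = 4820/159 = 30.314.
0.063·t = ln(30.314) = 3.4116, so t = 3.4116/0.063 = 54.153.

54.2 years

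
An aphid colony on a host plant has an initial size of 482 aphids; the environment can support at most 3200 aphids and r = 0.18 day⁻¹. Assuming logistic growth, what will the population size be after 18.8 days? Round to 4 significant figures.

2686 aphids

A = (K − N₀)/N₀ = (3200 − 482)/482 = 5.639.
N(t) = K/(1 + A·e^(−rt)) = 3200/(1 + 5.639×e^(−0.18×18.8)).
e^(−3.384) = 0.033912; denominator = 1 + 5.639×0.033912 = 1.1912.
N = 3200/1.1912 = 2686.31.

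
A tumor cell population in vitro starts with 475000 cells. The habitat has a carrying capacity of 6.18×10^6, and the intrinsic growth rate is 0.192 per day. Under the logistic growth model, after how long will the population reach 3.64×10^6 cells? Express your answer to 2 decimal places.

14.82 days

A = (K − N₀)/N₀ = (6.18×10^6 − 475000)/475000 = 12.011.
Solve 6.18×10^6/(1 + 12.011·e^(−0.192t)) = 3.64×10^6: 1 + 12.011·e^(−0.192t) = 1.6978, so e^(−0.192t) = 0.0580992.
−0.192·t = ln(0.0580992) = -2.8456, so t = 2.8456/0.192 = 14.821.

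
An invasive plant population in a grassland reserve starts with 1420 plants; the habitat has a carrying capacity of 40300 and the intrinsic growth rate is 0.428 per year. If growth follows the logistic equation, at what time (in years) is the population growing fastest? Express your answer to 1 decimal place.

Logistic growth is fastest at N = K/2 = 20150.
A = (K − N₀)/N₀ = 27.38. Set K/(1 + A·e^(−rt)) = K/2 → A·e^(−rt) = 1.
e^(−0.428t) = 1/27.38 = 0.0365226, so t = ln(27.38)/0.428 = 3.3098/0.428 = 7.7332.

7.7 years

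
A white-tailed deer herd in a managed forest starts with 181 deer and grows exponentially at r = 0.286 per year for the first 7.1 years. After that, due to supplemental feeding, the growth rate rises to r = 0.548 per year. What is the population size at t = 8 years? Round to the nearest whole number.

Phase 1: N(7.1) = 181·e^(0.286×7.1) = 181·e^2.031 = 1378.98.
Phase 2 runs for 8 − 7.1 = 0.9 years at r = 0.548.
N(8) = 1378.98·e^(0.548×0.9) = 1378.98·e^0.4932 = 2258.14.

2258 deer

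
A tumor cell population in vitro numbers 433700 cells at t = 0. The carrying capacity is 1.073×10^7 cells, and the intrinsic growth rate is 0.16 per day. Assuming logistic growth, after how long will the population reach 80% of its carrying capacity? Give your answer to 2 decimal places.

A = (K − N₀)/N₀ = (1.073×10^7 − 433700)/433700 = 23.741.
Solve 1.073×10^7/(1 + 23.741·e^(−0.16t)) = 8.584×10^6: 1 + 23.741·e^(−0.16t) = 1.25, so e^(−0.16t) = 0.0105305.
−0.16·t = ln(0.0105305) = -4.5535, so t = 4.5535/0.16 = 28.459.

28.46 days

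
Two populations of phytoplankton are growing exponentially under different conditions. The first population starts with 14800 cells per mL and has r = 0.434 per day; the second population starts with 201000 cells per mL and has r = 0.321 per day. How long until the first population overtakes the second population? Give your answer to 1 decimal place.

Set 14800·e^(0.434t) = 201000·e^(0.321t).
e^((0.434 − 0.321)t) = 201000/14800 → e^(0.113·t) = 13.581.
0.113·t = ln(13.581) = 2.6087, so t = 2.6087/0.113 = 23.086.

23.1 days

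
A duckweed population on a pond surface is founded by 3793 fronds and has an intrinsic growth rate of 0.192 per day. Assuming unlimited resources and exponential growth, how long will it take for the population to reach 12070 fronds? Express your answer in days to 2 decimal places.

6.03 days

Set N₀·e^(rt) = 12070: e^(0.192·t) = 12070/3793 = 3.1822.
0.192·t = ln(3.1822) = 1.1576, so t = 1.1576/0.192 = 6.029.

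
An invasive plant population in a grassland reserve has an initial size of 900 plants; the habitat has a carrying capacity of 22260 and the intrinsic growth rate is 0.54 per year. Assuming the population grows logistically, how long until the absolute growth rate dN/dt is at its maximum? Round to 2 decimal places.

Logistic growth is fastest at N = K/2 = 11130.
A = (K − N₀)/N₀ = 23.733. Set K/(1 + A·e^(−rt)) = K/2 → A·e^(−rt) = 1.
e^(−0.54t) = 1/23.733 = 0.0421348, so t = ln(23.733)/0.54 = 3.1669/0.54 = 5.8646.

5.86 years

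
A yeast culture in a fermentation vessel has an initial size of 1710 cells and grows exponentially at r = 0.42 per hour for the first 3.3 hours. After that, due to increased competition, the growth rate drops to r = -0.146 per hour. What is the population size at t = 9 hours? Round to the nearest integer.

2975 cells

Phase 1: N(3.3) = 1710·e^(0.42×3.3) = 1710·e^1.386 = 6837.99.
Phase 2 runs for 9 − 3.3 = 5.7 hours at r = -0.146.
N(9) = 6837.99·e^(-0.146×5.7) = 6837.99·e^-0.8322 = 2975.15.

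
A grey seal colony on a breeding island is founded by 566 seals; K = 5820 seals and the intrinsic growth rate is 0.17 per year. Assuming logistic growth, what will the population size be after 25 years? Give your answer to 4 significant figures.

5139 seals

A = (K − N₀)/N₀ = (5820 − 566)/566 = 9.2827.
N(t) = K/(1 + A·e^(−rt)) = 5820/(1 + 9.2827×e^(−0.17×25)).
e^(−4.25) = 0.014264; denominator = 1 + 9.2827×0.014264 = 1.1324.
N = 5820/1.1324 = 5139.48.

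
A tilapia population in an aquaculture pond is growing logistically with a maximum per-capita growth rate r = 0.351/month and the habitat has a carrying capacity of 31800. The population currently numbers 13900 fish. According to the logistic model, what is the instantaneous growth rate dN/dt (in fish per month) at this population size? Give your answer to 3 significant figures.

dN/dt = rN(1 − N/K) = 0.351 × 13900 × (1 − 13900/31800).
1 − 13900/31800 = 0.56289; dN/dt = 0.351 × 13900 × 0.56289 = 2746.3.

2750 fish per month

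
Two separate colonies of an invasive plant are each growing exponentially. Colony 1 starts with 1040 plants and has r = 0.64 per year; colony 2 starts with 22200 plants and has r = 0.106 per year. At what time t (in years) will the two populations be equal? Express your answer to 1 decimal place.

Set 1040·e^(0.64t) = 22200·e^(0.106t).
e^((0.64 − 0.106)t) = 22200/1040 → e^(0.534·t) = 21.346.
0.534·t = ln(21.346) = 3.0609, so t = 3.0609/0.534 = 5.732.

5.7 years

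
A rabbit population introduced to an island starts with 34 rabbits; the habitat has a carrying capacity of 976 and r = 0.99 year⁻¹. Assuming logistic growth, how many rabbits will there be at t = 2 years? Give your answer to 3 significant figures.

202 rabbits

A = (K − N₀)/N₀ = (976 − 34)/34 = 27.706.
N(t) = K/(1 + A·e^(−rt)) = 976/(1 + 27.706×e^(−0.99×2)).
e^(−1.98) = 0.13807; denominator = 1 + 27.706×0.13807 = 4.8253.
N = 976/4.8253 = 202.266.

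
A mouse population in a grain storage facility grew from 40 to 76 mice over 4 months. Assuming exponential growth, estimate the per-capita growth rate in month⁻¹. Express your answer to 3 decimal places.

From N(t) = N₀·e^(rt): e^(r·4) = 76/40 = 1.9.
r·4 = ln(1.9) = 0.64185, so r = 0.64185/4 = 0.16046.

0.160 per month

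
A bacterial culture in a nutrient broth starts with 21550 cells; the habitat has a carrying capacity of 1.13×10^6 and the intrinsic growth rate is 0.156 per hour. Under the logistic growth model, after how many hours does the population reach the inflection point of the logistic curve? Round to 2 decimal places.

25.26 hours

Logistic growth is fastest at N = K/2 = 565000.
A = (K − N₀)/N₀ = 51.436. Set K/(1 + A·e^(−rt)) = K/2 → A·e^(−rt) = 1.
e^(−0.156t) = 1/51.436 = 0.0194416, so t = ln(51.436)/0.156 = 3.9403/0.156 = 25.259.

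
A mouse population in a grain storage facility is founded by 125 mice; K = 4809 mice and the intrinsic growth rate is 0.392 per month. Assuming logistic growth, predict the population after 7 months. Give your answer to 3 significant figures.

A = (K − N₀)/N₀ = (4809 − 125)/125 = 37.472.
N(t) = K/(1 + A·e^(−rt)) = 4809/(1 + 37.472×e^(−0.392×7)).
e^(−2.744) = 0.064313; denominator = 1 + 37.472×0.064313 = 3.4099.
N = 4809/3.4099 = 1410.3.

1410 mice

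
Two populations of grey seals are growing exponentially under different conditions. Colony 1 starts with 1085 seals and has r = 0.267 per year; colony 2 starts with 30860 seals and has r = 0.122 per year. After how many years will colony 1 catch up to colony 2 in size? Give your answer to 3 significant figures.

Set 1085·e^(0.267t) = 30860·e^(0.122t).
e^((0.267 − 0.122)t) = 30860/1085 → e^(0.145·t) = 28.442.
0.145·t = ln(28.442) = 3.3479, so t = 3.3479/0.145 = 23.089.

23.1 years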